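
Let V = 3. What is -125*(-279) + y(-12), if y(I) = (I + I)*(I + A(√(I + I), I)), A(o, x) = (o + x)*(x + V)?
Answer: 32571 + 432*I*√6 ≈ 32571.0 + 1058.2*I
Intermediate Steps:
A(o, x) = (3 + x)*(o + x) (A(o, x) = (o + x)*(x + 3) = (o + x)*(3 + x) = (3 + x)*(o + x))
y(I) = 2*I*(I² + 4*I + √2*I^(3/2) + 3*√2*√I) (y(I) = (I + I)*(I + (I² + 3*√(I + I) + 3*I + √(I + I)*I)) = (2*I)*(I + (I² + 3*√(2*I) + 3*I + √(2*I)*I)) = (2*I)*(I + (I² + 3*(√2*√I) + 3*I + (√2*√I)*I)) = (2*I)*(I + (I² + 3*√2*√I + 3*I + √2*I^(3/2))) = (2*I)*(I + (I² + 3*I + √2*I^(3/2) + 3*√2*√I)) = (2*I)*(I² + 4*I + √2*I^(3/2) + 3*√2*√I) = 2*I*(I² + 4*I + √2*I^(3/2) + 3*√2*√I))
-125*(-279) + y(-12) = -125*(-279) + 2*(-12)*((-12)² + 4*(-12) + √2*(-12)^(3/2) + 3*√2*√(-12)) = 34875 + 2*(-12)*(144 - 48 + √2*(-24*I*√3) + 3*√2*(2*I*√3)) = 34875 + 2*(-12)*(144 - 48 - 24*I*√6 + 6*I*√6) = 34875 + 2*(-12)*(96 - 18*I*√6) = 34875 + (-2304 + 432*I*√6) = 32571 + 432*I*√6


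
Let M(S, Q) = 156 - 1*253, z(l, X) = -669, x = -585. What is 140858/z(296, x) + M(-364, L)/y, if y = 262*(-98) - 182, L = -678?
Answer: -3642241271/17299002 ≈ -210.55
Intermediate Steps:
y = -25858 (y = -25676 - 182 = -25858)
M(S, Q) = -97 (M(S, Q) = 156 - 253 = -97)
140858/z(296, x) + M(-364, L)/y = 140858/(-669) - 97/(-25858) = 140858*(-1/669) - 97*(-1/25858) = -140858/669 + 97/25858 = -3642241271/17299002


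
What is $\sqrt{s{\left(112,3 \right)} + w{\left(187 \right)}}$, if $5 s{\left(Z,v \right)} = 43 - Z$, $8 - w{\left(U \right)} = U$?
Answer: $\frac{2 i \sqrt{1205}}{5} \approx 13.885 i$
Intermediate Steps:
$w{\left(U \right)} = 8 - U$
$s{\left(Z,v \right)} = \frac{43}{5} - \frac{Z}{5}$ ($s{\left(Z,v \right)} = \frac{43 - Z}{5} = \frac{43}{5} - \frac{Z}{5}$)
$\sqrt{s{\left(112,3 \right)} + w{\left(187 \right)}} = \sqrt{\left(\frac{43}{5} - \frac{112}{5}\right) + \left(8 - 187\right)} = \sqrt{- \frac{69}{5} - 179} = \sqrt{- \frac{964}{5}} = \frac{2 i \sqrt{1205}}{5}$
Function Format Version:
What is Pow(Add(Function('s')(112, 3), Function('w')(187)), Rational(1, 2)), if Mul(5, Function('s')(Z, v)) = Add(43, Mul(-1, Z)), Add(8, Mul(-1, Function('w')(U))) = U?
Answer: Mul(Rational(2, 5), I, Pow(1205, Rational(1, 2))) ≈ Mul(13.885, I)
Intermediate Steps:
Function('w')(U) = Add(8, Mul(-1, U))
Function('s')(Z, v) = Add(Rational(43, 5), Mul(Rational(-1, 5), Z)) (Function('s')(Z, v) = Mul(Rational(1, 5), Add(43, Mul(-1, Z))) = Add(Rational(43, 5), Mul(Rational(-1, 5), Z)))
Pow(Add(Function('s')(112, 3), Function('w')(187)), Rational(1, 2)) = Pow(Add(Add(Rational(43, 5), Mul(Rational(-1, 5), 112)), Add(8, Mul(-1, 187))), Rational(1, 2)) = Pow(Add(Add(Rational(43, 5), Rational(-112, 5)), Add(8, -187)), Rational(1, 2)) = Pow(Add(Rational(-69, 5), -179), Rational(1, 2)) = Pow(Rational(-964, 5), Rational(1, 2)) = Mul(Rational(2, 5), I, Pow(1205, Rational(1, 2)))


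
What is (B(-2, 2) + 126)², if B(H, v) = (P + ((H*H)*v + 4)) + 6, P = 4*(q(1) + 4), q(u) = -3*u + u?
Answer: 23104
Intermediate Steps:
q(u) = -2*u
P = 8 (P = 4*(-2*1 + 4) = 4*(-2 + 4) = 4*2 = 8)
B(H, v) = 18 + v*H² (B(H, v) = (8 + ((H*H)*v + 4)) + 6 = (8 + (H²*v + 4)) + 6 = (8 + (v*H² + 4)) + 6 = (8 + (4 + v*H²)) + 6 = (12 + v*H²) + 6 = 18 + v*H²)
(B(-2, 2) + 126)² = ((18 + 2*(-2)²) + 126)² = ((18 + 2*4) + 126)² = ((18 + 8) + 126)² = (26 + 126)² = 152² = 23104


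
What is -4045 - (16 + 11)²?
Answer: -4774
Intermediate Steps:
-4045 - (16 + 11)² = -4045 - 1*27² = -4045 - 1*729 = -4045 - 729 = -4774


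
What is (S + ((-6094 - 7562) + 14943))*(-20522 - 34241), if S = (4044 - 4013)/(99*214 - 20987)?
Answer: -14027213872/199 ≈ -7.0488e+7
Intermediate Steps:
S = 31/199 (S = 31/(21186 - 20987) = 31/199 ≈ 0.15578)
(S + ((-6094 - 7562) + 14943))*(-20522 - 34241) = (31/199 + ((-6094 - 7562) + 14943))*(-20522 - 34241) = (31/199 + (-13656 + 14943))*(-54763) = (31/199 + 1287)*(-54763) = (256144/199)*(-54763) = -14027213872/199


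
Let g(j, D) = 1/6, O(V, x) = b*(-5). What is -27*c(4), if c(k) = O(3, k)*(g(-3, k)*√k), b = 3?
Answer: 135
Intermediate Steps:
O(V, x) = -15 (O(V, x) = 3*(-5) = -15)
g(j, D) = ⅙
c(k) = -5*√k/2
-27*c(4) = -(-135)*√4/2 = -(-135)*2/2 = -27*(-5) = 135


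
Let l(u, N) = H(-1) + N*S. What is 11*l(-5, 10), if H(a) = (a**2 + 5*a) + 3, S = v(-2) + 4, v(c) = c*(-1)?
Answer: 649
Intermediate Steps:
v(c) = -c
S = 6 (S = -1*(-2) + 4 = 2 + 4 = 6)
H(a) = 3 + a**2 + 5*a
l(u, N) = -1 + 6*N (l(u, N) = (3 + (-1)**2 + 5*(-1)) + N*6 = (3 + 1 - 5) + 6*N = -1 + 6*N)
11*l(-5, 10) = 11*(-1 + 6*10) = 11*(-1 + 60) = 11*59 = 649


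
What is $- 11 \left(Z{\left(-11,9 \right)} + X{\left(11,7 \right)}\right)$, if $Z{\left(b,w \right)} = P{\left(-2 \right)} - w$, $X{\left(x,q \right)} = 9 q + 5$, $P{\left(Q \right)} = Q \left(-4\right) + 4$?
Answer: $-781$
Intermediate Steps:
$P{\left(Q \right)} = 4 - 4 Q$ ($P{\left(Q \right)} = - 4 Q + 4 = 4 - 4 Q$)
$X{\left(x,q \right)} = 5 + 9 q$
$Z{\left(b,w \right)} = 12 - w$ ($Z{\left(b,w \right)} = \left(4 - -8\right) - w = \left(4 + 8\right) - w = 12 - w$)
$- 11 \left(Z{\left(-11,9 \right)} + X{\left(11,7 \right)}\right) = - 11 \left(\left(12 - 9\right) + \left(5 + 9 \cdot 7\right)\right) = - 11 \left(\left(12 - 9\right) + \left(5 + 63\right)\right) = - 11 \left(3 + 68\right) = \left(-11\right) 71 = -781$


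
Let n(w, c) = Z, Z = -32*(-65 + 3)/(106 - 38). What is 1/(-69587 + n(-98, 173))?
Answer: -17/1182483 ≈ -1.4377e-5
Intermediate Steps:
Z = 496/17 (Z = -32/(68/(-62)) = -32/(68*(-1/62)) = -32/(-34/31) = -32*(-31/34) = 496/17 ≈ 29.176)
n(w, c) = 496/17
1/(-69587 + n(-98, 173)) = 1/(-69587 + 496/17) = 1/(-1182483/17) = -17/1182483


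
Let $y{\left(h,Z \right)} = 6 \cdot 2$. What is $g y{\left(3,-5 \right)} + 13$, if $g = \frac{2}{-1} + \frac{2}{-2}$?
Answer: $-23$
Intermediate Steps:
$y{\left(h,Z \right)} = 12$
$g = -3$ ($g = 2 \left(-1\right) + 2 \left(- \frac{1}{2}\right) = -2 - 1 = -3$)
$g y{\left(3,-5 \right)} + 13 = \left(-3\right) 12 + 13 = -36 + 13 = -23$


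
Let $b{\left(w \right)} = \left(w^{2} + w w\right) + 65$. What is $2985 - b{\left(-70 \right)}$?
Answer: $-6880$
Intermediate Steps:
$b{\left(w \right)} = 65 + 2 w^{2}$ ($b{\left(w \right)} = \left(w^{2} + w^{2}\right) + 65 = 2 w^{2} + 65 = 65 + 2 w^{2}$)
$2985 - b{\left(-70 \right)} = 2985 - \left(65 + 2 \left(-70\right)^{2}\right) = 2985 - \left(65 + 2 \cdot 4900\right) = 2985 - \left(65 + 9800\right) = 2985 - 9865 = -6880$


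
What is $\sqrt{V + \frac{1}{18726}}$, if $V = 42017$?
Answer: $\frac{\sqrt{14733810483018}}{18726} \approx 204.98$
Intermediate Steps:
$\sqrt{V + \frac{1}{18726}} = \sqrt{42017 + \frac{1}{18726}} = \sqrt{\frac{786810343}{18726}} = \frac{\sqrt{14733810483018}}{18726}$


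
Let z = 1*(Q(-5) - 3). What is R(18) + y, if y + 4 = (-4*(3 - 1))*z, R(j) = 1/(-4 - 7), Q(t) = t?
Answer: 659/11 ≈ 59.909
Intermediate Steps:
z = -8 (z = 1*(-5 - 3) = 1*(-8) = -8)
R(j) = -1/11 (R(j) = 1/(-11) = -1/11)
y = 60 (y = -4 - 4*(3 - 1)*(-8) = -4 - 4*2*(-8) = -4 - 8*(-8) = -4 + 64 = 60)
R(18) + y = -1/11 + 60 = 659/11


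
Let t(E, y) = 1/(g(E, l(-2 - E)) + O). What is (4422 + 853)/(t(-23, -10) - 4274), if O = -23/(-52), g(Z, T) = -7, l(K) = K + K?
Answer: -1798775/1457486 ≈ -1.2342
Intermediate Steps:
l(K) = 2*K
O = 23/52 (O = -23*(-1/52) = 23/52 ≈ 0.44231)
t(E, y) = -52/341 (t(E, y) = 1/(-7 + 23/52) = 1/(-341/52) = -52/341)
(4422 + 853)/(t(-23, -10) - 4274) = (4422 + 853)/(-52/341 - 4274) = 5275/(-1457486/341) = 5275*(-341/1457486) = -1798775/1457486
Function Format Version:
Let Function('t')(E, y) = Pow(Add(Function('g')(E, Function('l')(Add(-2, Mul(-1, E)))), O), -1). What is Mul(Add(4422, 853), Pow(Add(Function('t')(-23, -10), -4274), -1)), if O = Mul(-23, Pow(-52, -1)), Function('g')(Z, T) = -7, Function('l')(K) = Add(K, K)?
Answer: Rational(-1798775, 1457486) ≈ -1.2342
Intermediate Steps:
Function('l')(K) = Mul(2, K)
O = Rational(23, 52) (O = Mul(-23, Rational(-1, 52)) = Rational(23, 52) ≈ 0.44231)
Function('t')(E, y) = Rational(-52, 341) (Function('t')(E, y) = Pow(Add(-7, Rational(23, 52)), -1) = Pow(Rational(-341, 52), -1) = Rational(-52, 341))
Mul(Add(4422, 853), Pow(Add(Function('t')(-23, -10), -4274), -1)) = Mul(Add(4422, 853), Pow(Add(Rational(-52, 341), -4274), -1)) = Mul(5275, Pow(Rational(-1457486, 341), -1)) = Mul(5275, Rational(-341, 1457486)) = Rational(-1798775, 1457486)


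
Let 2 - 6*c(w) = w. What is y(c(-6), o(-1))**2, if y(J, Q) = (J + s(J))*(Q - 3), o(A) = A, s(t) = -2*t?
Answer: 256/9 ≈ 28.444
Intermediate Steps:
c(w) = 1/3 - w/6
y(J, Q) = -J*(-3 + Q) (y(J, Q) = (J - 2*J)*(Q - 3) = (-J)*(-3 + Q) = -J*(-3 + Q))
y(c(-6), o(-1))**2 = ((1/3 - 1/6*(-6))*(3 - 1*(-1)))**2 = ((1/3 + 1)*(3 + 1))**2 = ((4/3)*4)**2 = (16/3)**2 = 256/9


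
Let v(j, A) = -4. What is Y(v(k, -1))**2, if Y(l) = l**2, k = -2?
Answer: 256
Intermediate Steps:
Y(v(k, -1))**2 = ((-4)**2)**2 = 16**2 = 256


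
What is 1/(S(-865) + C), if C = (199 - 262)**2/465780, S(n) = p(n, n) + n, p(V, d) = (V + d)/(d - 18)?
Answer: -19584940/16902434813 ≈ -0.0011587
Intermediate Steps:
p(V, d) = (V + d)/(-18 + d)
S(n) = n + 2*n/(-18 + n) (S(n) = (n + n)/(-18 + n) + n = (2*n)/(-18 + n) + n = 2*n/(-18 + n) + n = n + 2*n/(-18 + n))
C = 189/22180 (C = (-63)**2*(1/465780) = 3969*(1/465780) = 189/22180 ≈ 0.0085212)
1/(S(-865) + C) = 1/(-865*(-16 - 865)/(-18 - 865) + 189/22180) = 1/(-865*(-881)/(-883) + 189/22180) = 1/(-865*(-1/883)*(-881) + 189/22180) = 1/(-762065/883 + 189/22180) = 1/(-16902434813/19584940) = -19584940/16902434813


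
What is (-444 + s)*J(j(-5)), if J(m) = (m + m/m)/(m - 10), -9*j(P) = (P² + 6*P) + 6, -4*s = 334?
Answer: 4220/91 ≈ 46.374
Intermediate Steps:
s = -167/2 (s = -¼*334 = -167/2 ≈ -83.500)
j(P) = -⅔ - 2*P/3 - P²/9 (j(P) = -((P² + 6*P) + 6)/9 = -(6 + P² + 6*P)/9 = -⅔ - 2*P/3 - P²/9)
J(m) = (1 + m)/(-10 + m) (J(m) = (m + 1)/(-10 + m) = (1 + m)/(-10 + m))
(-444 + s)*J(j(-5)) = (-444 - 167/2)*((1 + (-⅔ - ⅔*(-5) - ⅑*(-5)²))/(-10 + (-⅔ - ⅔*(-5) - ⅑*(-5)²))) = -1055*(1 + (-⅔ + 10/3 - ⅑*25))/(2*(-10 + (-⅔ + 10/3 - ⅑*25))) = -1055*(1 + (-⅔ + 10/3 - 25/9))/(2*(-10 + (-⅔ + 10/3 - 25/9))) = -1055*(1 - ⅑)/(2*(-10 - ⅑)) = -1055*8/(2*(-91/9)*9) = -(-9495)*8/(182*9) = -1055/2*(-8/91) = 4220/91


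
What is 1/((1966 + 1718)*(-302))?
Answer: -1/1112568 ≈ -8.9882e-7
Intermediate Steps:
1/((1966 + 1718)*(-302)) = -1/302/3684 = (1/3684)*(-1/302) = -1/1112568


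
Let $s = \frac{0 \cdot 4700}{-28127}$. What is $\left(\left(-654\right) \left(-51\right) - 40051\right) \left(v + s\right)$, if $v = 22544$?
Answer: $-150977168$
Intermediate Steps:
$s = 0$ ($s = 0 \left(- \frac{1}{28127}\right) = 0$)
$\left(\left(-654\right) \left(-51\right) - 40051\right) \left(v + s\right) = \left(\left(-654\right) \left(-51\right) - 40051\right) \left(22544 + 0\right) = \left(33354 - 40051\right) 22544 = \left(-6697\right) 22544 = -150977168$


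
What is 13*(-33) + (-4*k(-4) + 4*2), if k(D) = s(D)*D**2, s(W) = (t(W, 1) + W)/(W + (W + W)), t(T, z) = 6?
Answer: -1231/3 ≈ -410.33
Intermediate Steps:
s(W) = (6 + W)/(3*W) (s(W) = (6 + W)/(W + (W + W)) = (6 + W)/(W + 2*W) = (6 + W)/((3*W)) = (6 + W)*(1/(3*W)) = (6 + W)/(3*W))
k(D) = D*(6 + D)/3 (k(D) = ((6 + D)/(3*D))*D**2 = D*(6 + D)/3)
13*(-33) + (-4*k(-4) + 4*2) = 13*(-33) + (-4*(-4)*(6 - 4)/3 + 4*2) = -429 + (-4*(-4)*2/3 + 8) = -429 + (-4*(-8/3) + 8) = -429 + (32/3 + 8) = -429 + 56/3 = -1231/3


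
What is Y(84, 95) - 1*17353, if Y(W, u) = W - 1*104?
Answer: -17373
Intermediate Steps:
Y(W, u) = -104 + W (Y(W, u) = W - 104 = -104 + W)
Y(84, 95) - 1*17353 = (-104 + 84) - 1*17353 = -20 - 17353 = -17373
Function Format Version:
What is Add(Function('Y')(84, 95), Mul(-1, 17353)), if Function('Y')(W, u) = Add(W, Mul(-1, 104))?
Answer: -17373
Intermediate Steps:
Function('Y')(W, u) = Add(-104, W) (Function('Y')(W, u) = Add(W, -104) = Add(-104, W))
Add(Function('Y')(84, 95), Mul(-1, 17353)) = Add(Add(-104, 84), Mul(-1, 17353)) = Add(-20, -17353) = -17373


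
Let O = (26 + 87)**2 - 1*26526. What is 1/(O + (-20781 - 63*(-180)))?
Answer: -1/23198 ≈ -4.3107e-5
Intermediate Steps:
O = -13757 (O = 113**2 - 26526 = 12769 - 26526 = -13757)
1/(O + (-20781 - 63*(-180))) = 1/(-13757 + (-20781 - 63*(-180))) = 1/(-13757 + (-20781 + 11340)) = 1/(-13757 - 9441) = 1/(-23198) = -1/23198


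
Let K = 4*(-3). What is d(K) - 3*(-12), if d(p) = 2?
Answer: 38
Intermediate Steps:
K = -12
d(K) - 3*(-12) = 2 - 3*(-12) = 2 + 36 = 38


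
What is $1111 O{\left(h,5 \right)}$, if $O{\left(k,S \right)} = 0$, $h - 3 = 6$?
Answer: $0$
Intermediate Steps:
$h = 9$ ($h = 3 + 6 = 9$)
$1111 O{\left(h,5 \right)} = 1111 \cdot 0 = 0$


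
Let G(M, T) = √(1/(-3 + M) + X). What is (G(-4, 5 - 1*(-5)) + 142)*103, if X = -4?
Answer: 14626 + 103*I*√203/7 ≈ 14626.0 + 209.65*I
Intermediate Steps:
G(M, T) = √(-4 + 1/(-3 + M)) (G(M, T) = √(1/(-3 + M) - 4) = √(-4 + 1/(-3 + M)))
(G(-4, 5 - 1*(-5)) + 142)*103 = (√((13 - 4*(-4))/(-3 - 4)) + 142)*103 = (√((13 + 16)/(-7)) + 142)*103 = (√(-⅐*29) + 142)*103 = (√(-29/7) + 142)*103 = (I*√203/7 + 142)*103 = (142 + I*√203/7)*103 = 14626 + 103*I*√203/7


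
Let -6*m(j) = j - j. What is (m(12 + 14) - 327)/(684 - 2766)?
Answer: 109/694 ≈ 0.15706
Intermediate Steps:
m(j) = 0 (m(j) = -(j - j)/6 = -⅙*0 = 0)
(m(12 + 14) - 327)/(684 - 2766) = (0 - 327)/(684 - 2766) = -327/(-2082) = -327*(-1/2082) = 109/694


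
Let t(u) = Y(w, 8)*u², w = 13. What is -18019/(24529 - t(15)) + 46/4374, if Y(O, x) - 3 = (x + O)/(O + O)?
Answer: -1010440361/1346052573 ≈ -0.75067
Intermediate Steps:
Y(O, x) = 3 + (O + x)/(2*O) (Y(O, x) = 3 + (x + O)/(O + O) = 3 + (O + x)/((2*O)) = 3 + (O + x)*(1/(2*O)) = 3 + (O + x)/(2*O))
t(u) = 99*u²/26 (t(u) = ((½)*(8 + 7*13)/13)*u² = ((½)*(1/13)*(8 + 91))*u² = ((½)*(1/13)*99)*u² = 99*u²/26)
-18019/(24529 - t(15)) + 46/4374 = -18019/(24529 - 99*15²/26) + 46/4374 = -18019/(24529 - 99*225/26) + 46*(1/4374) = -18019/(24529 - 1*22275/26) + 23/2187 = -18019/(24529 - 22275/26) + 23/2187 = -18019/615479/26 + 23/2187 = -18019*26/615479 + 23/2187 = -468494/615479 + 23/2187 = -1010440361/1346052573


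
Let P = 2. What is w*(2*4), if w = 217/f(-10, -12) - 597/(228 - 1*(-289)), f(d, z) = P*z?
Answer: -126517/1551 ≈ -81.571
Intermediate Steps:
f(d, z) = 2*z
w = -126517/12408 (w = 217/((2*(-12))) - 597/(228 - 1*(-289)) = 217/(-24) - 597/(228 + 289) = 217*(-1/24) - 597/517 = -217/24 - 597*1/517 = -217/24 - 597/517 = -126517/12408 ≈ -10.196)
w*(2*4) = -126517*4/6204 = -126517/12408*8 = -126517/1551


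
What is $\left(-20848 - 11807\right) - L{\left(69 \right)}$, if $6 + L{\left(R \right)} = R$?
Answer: $-32718$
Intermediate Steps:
$L{\left(R \right)} = -6 + R$
$\left(-20848 - 11807\right) - L{\left(69 \right)} = \left(-20848 - 11807\right) - \left(-6 + 69\right) = -32655 - 63 = -32718$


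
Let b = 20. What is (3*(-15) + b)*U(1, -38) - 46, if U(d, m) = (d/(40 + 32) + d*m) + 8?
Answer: 50663/72 ≈ 703.65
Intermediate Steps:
U(d, m) = 8 + d/72 + d*m (U(d, m) = (d/72 + d*m) + 8 = 8 + d/72 + d*m)
(3*(-15) + b)*U(1, -38) - 46 = (3*(-15) + 20)*(8 + (1/72)*1 + 1*(-38)) - 46 = (-45 + 20)*(8 + 1/72 - 38) - 46 = -25*(-2159/72) - 46 = 53975/72 - 46 = 50663/72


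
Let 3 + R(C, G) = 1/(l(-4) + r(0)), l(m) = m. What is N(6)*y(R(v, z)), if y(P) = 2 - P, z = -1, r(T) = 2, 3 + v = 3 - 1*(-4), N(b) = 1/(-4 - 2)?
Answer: -11/12 ≈ -0.91667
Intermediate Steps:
N(b) = -⅙ (N(b) = 1/(-6) = -⅙)
v = 4 (v = -3 + (3 - 1*(-4)) = -3 + (3 + 4) = -3 + 7 = 4)
R(C, G) = -7/2 (R(C, G) = -3 + 1/(-4 + 2) = -3 + 1/(-2) = -3 - ½ = -7/2)
N(6)*y(R(v, z)) = -(2 - 1*(-7/2))/6 = -(2 + 7/2)/6 = -⅙*11/2 = -11/12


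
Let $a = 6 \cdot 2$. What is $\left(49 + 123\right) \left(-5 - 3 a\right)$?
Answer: $-7052$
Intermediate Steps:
$a = 12$
$\left(49 + 123\right) \left(-5 - 3 a\right) = \left(49 + 123\right) \left(-5 - 36\right) = 172 \left(-5 - 36\right) = 172 \left(-41\right) = -7052$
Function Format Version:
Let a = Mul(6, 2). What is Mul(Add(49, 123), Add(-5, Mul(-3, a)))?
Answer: -7052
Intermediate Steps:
a = 12
Mul(Add(49, 123), Add(-5, Mul(-3, a))) = Mul(Add(49, 123), Add(-5, Mul(-3, 12))) = Mul(172, Add(-5, -36)) = Mul(172, -41) = -7052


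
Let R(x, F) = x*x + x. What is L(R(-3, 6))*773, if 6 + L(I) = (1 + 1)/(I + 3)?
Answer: -40196/9 ≈ -4466.2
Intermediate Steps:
R(x, F) = x + x² (R(x, F) = x² + x = x + x²)
L(I) = -6 + 2/(3 + I) (L(I) = -6 + (1 + 1)/(I + 3) = -6 + 2/(3 + I))
L(R(-3, 6))*773 = (2*(-8 - (-9)*(1 - 3))/(3 - 3*(1 - 3)))*773 = (2*(-8 - (-9)*(-2))/(3 - 3*(-2)))*773 = (2*(-8 - 3*6)/(3 + 6))*773 = (2*(-8 - 18)/9)*773 = (2*(⅑)*(-26))*773 = -52/9*773 = -40196/9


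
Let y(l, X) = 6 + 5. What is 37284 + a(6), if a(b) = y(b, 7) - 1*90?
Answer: 37205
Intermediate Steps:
y(l, X) = 11
a(b) = -79 (a(b) = 11 - 1*90 = 11 - 90 = -79)
37284 + a(6) = 37284 - 79 = 37205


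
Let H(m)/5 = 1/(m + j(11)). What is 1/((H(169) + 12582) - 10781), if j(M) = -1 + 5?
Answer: 173/311578 ≈ 0.00055524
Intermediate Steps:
j(M) = 4
H(m) = 5/(4 + m) (H(m) = 5/(m + 4) = 5/(4 + m))
1/((H(169) + 12582) - 10781) = 1/((5/(4 + 169) + 12582) - 10781) = 1/((5/173 + 12582) - 10781) = 1/(2176691/173 - 10781) = 1/(311578/173) = 173/311578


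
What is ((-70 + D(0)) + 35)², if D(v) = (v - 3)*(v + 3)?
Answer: 1936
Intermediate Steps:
D(v) = (-3 + v)*(3 + v)
((-70 + D(0)) + 35)² = ((-70 + (-9 + 0²)) + 35)² = ((-70 + (-9 + 0)) + 35)² = ((-70 - 9) + 35)² = (-79 + 35)² = (-44)² = 1936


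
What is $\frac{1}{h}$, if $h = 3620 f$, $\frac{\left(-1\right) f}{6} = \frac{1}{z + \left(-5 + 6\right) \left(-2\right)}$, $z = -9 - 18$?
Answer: $\frac{29}{21720} \approx 0.0013352$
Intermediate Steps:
$z = -27$ ($z = -9 - 18 = -27$)
$f = \frac{6}{29}$ ($f = - \frac{6}{-27 + \left(-5 + 6\right) \left(-2\right)} = - \frac{6}{-27 + 1 \left(-2\right)} = - \frac{6}{-27 - 2} = - \frac{6}{-29} = \left(-6\right) \left(- \frac{1}{29}\right) = \frac{6}{29} \approx 0.2069$)
$h = \frac{21720}{29}$ ($h = 3620 \cdot \frac{6}{29} = \frac{21720}{29} \approx 748.97$)
$\frac{1}{h} = \frac{1}{\frac{21720}{29}} = \frac{29}{21720}$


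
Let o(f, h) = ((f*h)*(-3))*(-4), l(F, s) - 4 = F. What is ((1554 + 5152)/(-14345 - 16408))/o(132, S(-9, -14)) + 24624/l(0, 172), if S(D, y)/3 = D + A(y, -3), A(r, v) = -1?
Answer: 4498135523033/730691280 ≈ 6156.0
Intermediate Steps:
l(F, s) = 4 + F
S(D, y) = -3 + 3*D (S(D, y) = 3*(D - 1) = 3*(-1 + D) = -3 + 3*D)
o(f, h) = 12*f*h (o(f, h) = -3*f*h*(-4) = 12*f*h)
((1554 + 5152)/(-14345 - 16408))/o(132, S(-9, -14)) + 24624/l(0, 172) = ((1554 + 5152)/(-14345 - 16408))/((12*132*(-3 + 3*(-9)))) + 24624/(4 + 0) = (6706/(-30753))/((12*132*(-3 - 27))) + 24624/4 = (6706*(-1/30753))/((12*132*(-30))) + 24624*(1/4) = -6706/30753/(-47520) + 6156 = -6706/30753*(-1/47520) + 6156 = 3353/730691280 + 6156 = 4498135523033/730691280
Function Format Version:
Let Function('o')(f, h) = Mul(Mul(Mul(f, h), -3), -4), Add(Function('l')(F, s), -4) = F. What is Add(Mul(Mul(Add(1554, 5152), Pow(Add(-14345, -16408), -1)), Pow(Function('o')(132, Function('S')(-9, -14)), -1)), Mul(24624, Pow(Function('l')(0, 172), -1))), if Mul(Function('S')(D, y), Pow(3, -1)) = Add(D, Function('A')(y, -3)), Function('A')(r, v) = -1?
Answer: Rational(4498135523033, 730691280) ≈ 6156.0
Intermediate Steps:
Function('l')(F, s) = Add(4, F)
Function('S')(D, y) = Add(-3, Mul(3, D)) (Function('S')(D, y) = Mul(3, Add(D, -1)) = Mul(3, Add(-1, D)) = Add(-3, Mul(3, D)))
Function('o')(f, h) = Mul(12, f, h) (Function('o')(f, h) = Mul(Mul(-3, f, h), -4) = Mul(12, f, h))
Add(Mul(Mul(Add(1554, 5152), Pow(Add(-14345, -16408), -1)), Pow(Function('o')(132, Function('S')(-9, -14)), -1)), Mul(24624, Pow(Function('l')(0, 172), -1))) = Add(Mul(Mul(Add(1554, 5152), Pow(Add(-14345, -16408), -1)), Pow(Mul(12, 132, Add(-3, Mul(3, -9))), -1)), Mul(24624, Pow(Add(4, 0), -1))) = Add(Mul(Mul(6706, Pow(-30753, -1)), Pow(Mul(12, 132, Add(-3, -27)), -1)), Mul(24624, Pow(4, -1))) = Add(Mul(Mul(6706, Rational(-1, 30753)), Pow(Mul(12, 132, -30), -1)), Mul(24624, Rational(1, 4))) = Add(Mul(Rational(-6706, 30753), Pow(-47520, -1)), 6156) = Add(Mul(Rational(-6706, 30753), Rational(-1, 47520)), 6156) = Add(Rational(3353, 730691280), 6156) = Rational(4498135523033, 730691280)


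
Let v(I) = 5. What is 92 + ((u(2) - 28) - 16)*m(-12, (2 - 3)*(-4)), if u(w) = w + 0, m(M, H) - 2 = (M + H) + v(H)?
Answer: 134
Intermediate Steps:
m(M, H) = 7 + H + M (m(M, H) = 2 + ((M + H) + 5) = 2 + ((H + M) + 5) = 2 + (5 + H + M) = 7 + H + M)
u(w) = w
92 + ((u(2) - 28) - 16)*m(-12, (2 - 3)*(-4)) = 92 + ((2 - 28) - 16)*(7 + (2 - 3)*(-4) - 12) = 92 + (-26 - 16)*(7 - 1*(-4) - 12) = 92 - 42*(7 + 4 - 12) = 92 - 42*(-1) = 92 + 42 = 134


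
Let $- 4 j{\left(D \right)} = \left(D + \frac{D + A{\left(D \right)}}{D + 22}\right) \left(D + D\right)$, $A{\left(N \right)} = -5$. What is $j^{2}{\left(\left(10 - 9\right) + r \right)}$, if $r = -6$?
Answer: $\frac{225625}{1156} \approx 195.18$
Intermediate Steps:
$j{\left(D \right)} = - \frac{D \left(D + \frac{-5 + D}{22 + D}\right)}{2}$ ($j{\left(D \right)} = - \frac{\left(D + \frac{D - 5}{D + 22}\right) \left(D + D\right)}{4} = - \frac{\left(D + \frac{-5 + D}{22 + D}\right) 2 D}{4} = - \frac{2 D \left(D + \frac{-5 + D}{22 + D}\right)}{4} = - \frac{D \left(D + \frac{-5 + D}{22 + D}\right)}{2}$)
$j^{2}{\left(\left(10 - 9\right) + r \right)} = \left(\frac{\left(\left(10 - 9\right) - 6\right) \left(5 - \left(\left(10 - 9\right) - 6\right)^{2} - 23 \left(\left(10 - 9\right) - 6\right)\right)}{2 \left(22 + \left(\left(10 - 9\right) - 6\right)\right)}\right)^{2} = \left(\frac{\left(1 - 6\right) \left(5 - \left(1 - 6\right)^{2} - 23 \left(1 - 6\right)\right)}{2 \left(22 + \left(1 - 6\right)\right)}\right)^{2} = \left(\frac{1}{2} \left(-5\right) \frac{1}{22 - 5} \left(5 - \left(-5\right)^{2} - -115\right)\right)^{2} = \left(\frac{1}{2} \left(-5\right) \frac{1}{17} \left(5 - 25 + 115\right)\right)^{2} = \left(\frac{1}{2} \left(-5\right) \frac{1}{17} \cdot 95\right)^{2} = \left(- \frac{475}{34}\right)^{2} = \frac{225625}{1156}$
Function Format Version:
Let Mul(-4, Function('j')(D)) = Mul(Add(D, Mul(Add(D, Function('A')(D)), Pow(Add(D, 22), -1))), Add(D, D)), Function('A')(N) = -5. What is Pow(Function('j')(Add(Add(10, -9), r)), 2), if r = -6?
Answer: Rational(225625, 1156) ≈ 195.18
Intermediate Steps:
Function('j')(D) = Mul(Rational(-1, 2), D, Add(D, Mul(Pow(Add(22, D), -1), Add(-5, D)))) (Function('j')(D) = Mul(Rational(-1, 4), Mul(Add(D, Mul(Add(D, -5), Pow(Add(D, 22), -1))), Add(D, D))) = Mul(Rational(-1, 4), Mul(Add(D, Mul(Add(-5, D), Pow(Add(22, D), -1))), Mul(2, D))) = Mul(Rational(-1, 4), Mul(Add(D, Mul(Pow(Add(22, D), -1), Add(-5, D))), Mul(2, D))) = Mul(Rational(-1, 4), Mul(2, D, Add(D, Mul(Pow(Add(22, D), -1), Add(-5, D))))) = Mul(Rational(-1, 2), D, Add(D, Mul(Pow(Add(22, D), -1), Add(-5, D)))))
Pow(Function('j')(Add(Add(10, -9), r)), 2) = Pow(Mul(Rational(1, 2), Add(Add(10, -9), -6), Pow(Add(22, Add(Add(10, -9), -6)), -1), Add(5, Mul(-1, Pow(Add(Add(10, -9), -6), 2)), Mul(-23, Add(Add(10, -9), -6)))), 2) = Pow(Mul(Rational(1, 2), Add(1, -6), Pow(Add(22, Add(1, -6)), -1), Add(5, Mul(-1, Pow(Add(1, -6), 2)), Mul(-23, Add(1, -6)))), 2) = Pow(Mul(Rational(1, 2), -5, Pow(Add(22, -5), -1), Add(5, Mul(-1, Pow(-5, 2)), Mul(-23, -5))), 2) = Pow(Mul(Rational(1, 2), -5, Pow(17, -1), Add(5, Mul(-1, 25), 115)), 2) = Pow(Mul(Rational(1, 2), -5, Rational(1, 17), Add(5, -25, 115)), 2) = Pow(Mul(Rational(1, 2), -5, Rational(1, 17), 95), 2) = Pow(Rational(-475, 34), 2) = Rational(225625, 1156)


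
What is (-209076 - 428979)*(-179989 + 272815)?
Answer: -59228093430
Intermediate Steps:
(-209076 - 428979)*(-179989 + 272815) = -638055*92826 = -59228093430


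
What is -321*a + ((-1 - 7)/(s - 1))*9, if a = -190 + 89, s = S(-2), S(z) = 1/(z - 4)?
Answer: 227379/7 ≈ 32483.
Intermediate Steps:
S(z) = 1/(-4 + z)
s = -1/6 (s = 1/(-4 - 2) = 1/(-6) = -1/6 ≈ -0.16667)
a = -101
-321*a + ((-1 - 7)/(s - 1))*9 = -321*(-101) + ((-1 - 7)/(-1/6 - 1))*9 = 32421 - 8/(-7/6)*9 = 32421 - 8*(-6/7)*9 = 32421 + (48/7)*9 = 32421 + 432/7 = 227379/7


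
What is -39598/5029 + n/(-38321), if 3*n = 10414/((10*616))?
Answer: -14021125197923/1780698695160 ≈ -7.8739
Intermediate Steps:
n = 5207/9240 (n = (10414/((10*616)))/3 = (10414/6160)/3 = (10414*(1/6160))/3 = (1/3)*(5207/3080) = 5207/9240 ≈ 0.56353)
-39598/5029 + n/(-38321) = -39598/5029 + (5207/9240)/(-38321) = -39598*1/5029 + (5207/9240)*(-1/38321) = -39598/5029 - 5207/354086040 = -14021125197923/1780698695160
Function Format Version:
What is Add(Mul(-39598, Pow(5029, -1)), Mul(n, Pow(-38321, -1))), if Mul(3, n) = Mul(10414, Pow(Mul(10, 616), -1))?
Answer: Rational(-14021125197923, 1780698695160) ≈ -7.8739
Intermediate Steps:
n = Rational(5207, 9240) (n = Mul(Rational(1, 3), Mul(10414, Pow(Mul(10, 616), -1))) = Mul(Rational(1, 3), Mul(10414, Pow(6160, -1))) = Mul(Rational(1, 3), Mul(10414, Rational(1, 6160))) = Mul(Rational(1, 3), Rational(5207, 3080)) = Rational(5207, 9240) ≈ 0.56353)
Add(Mul(-39598, Pow(5029, -1)), Mul(n, Pow(-38321, -1))) = Add(Mul(-39598, Pow(5029, -1)), Mul(Rational(5207, 9240), Pow(-38321, -1))) = Add(Mul(-39598, Rational(1, 5029)), Mul(Rational(5207, 9240), Rational(-1, 38321))) = Add(Rational(-39598, 5029), Rational(-5207, 354086040)) = Rational(-14021125197923, 1780698695160)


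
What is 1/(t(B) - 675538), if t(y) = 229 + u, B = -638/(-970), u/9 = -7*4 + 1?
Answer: -1/675552 ≈ -1.4803e-6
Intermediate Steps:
u = -243 (u = 9*(-7*4 + 1) = 9*(-28 + 1) = 9*(-27) = -243)
B = 319/485 (B = -638*(-1/970) = 319/485 ≈ 0.65773)
t(y) = -14 (t(y) = 229 - 243 = -14)
1/(t(B) - 675538) = 1/(-14 - 675538) = 1/(-675552) = -1/675552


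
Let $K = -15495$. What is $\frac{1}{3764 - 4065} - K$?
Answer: $\frac{4663994}{301} \approx 15495.0$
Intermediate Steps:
$\frac{1}{3764 - 4065} - K = \frac{1}{3764 - 4065} - -15495 = \frac{1}{-301} + 15495 = - \frac{1}{301} + 15495 = \frac{4663994}{301}$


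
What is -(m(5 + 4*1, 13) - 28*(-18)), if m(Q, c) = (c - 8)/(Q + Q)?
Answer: -9077/18 ≈ -504.28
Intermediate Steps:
m(Q, c) = (-8 + c)/(2*Q) (m(Q, c) = (-8 + c)/((2*Q)) = (-8 + c)*(1/(2*Q)) = (-8 + c)/(2*Q))
-(m(5 + 4*1, 13) - 28*(-18)) = -((-8 + 13)/(2*(5 + 4*1)) - 28*(-18)) = -((½)*5/(5 + 4) + 504) = -((½)*5/9 + 504) = -((½)*(⅑)*5 + 504) = -(5/18 + 504) = -1*9077/18 = -9077/18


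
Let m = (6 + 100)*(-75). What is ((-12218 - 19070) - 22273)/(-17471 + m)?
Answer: 53561/25421 ≈ 2.1070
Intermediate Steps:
m = -7950 (m = 106*(-75) = -7950)
((-12218 - 19070) - 22273)/(-17471 + m) = ((-12218 - 19070) - 22273)/(-17471 - 7950) = (-31288 - 22273)/(-25421) = -53561*(-1/25421) = 53561/25421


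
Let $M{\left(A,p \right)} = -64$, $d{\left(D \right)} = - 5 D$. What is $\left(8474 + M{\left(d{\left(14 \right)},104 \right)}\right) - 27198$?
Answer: $-18788$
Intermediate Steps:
$\left(8474 + M{\left(d{\left(14 \right)},104 \right)}\right) - 27198 = \left(8474 - 64\right) - 27198 = 8410 - 27198 = -18788$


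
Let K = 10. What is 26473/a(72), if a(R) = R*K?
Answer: 26473/720 ≈ 36.768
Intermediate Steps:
a(R) = 10*R (a(R) = R*10 = 10*R)
26473/a(72) = 26473/((10*72)) = 26473/720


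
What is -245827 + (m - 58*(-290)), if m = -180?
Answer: -229187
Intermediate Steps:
-245827 + (m - 58*(-290)) = -245827 + (-180 - 58*(-290)) = -245827 + (-180 + 16820) = -245827 + 16640 = -229187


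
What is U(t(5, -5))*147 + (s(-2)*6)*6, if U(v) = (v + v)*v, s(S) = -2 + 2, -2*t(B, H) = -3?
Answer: 1323/2 ≈ 661.50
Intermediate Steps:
t(B, H) = 3/2 (t(B, H) = -½*(-3) = 3/2)
s(S) = 0
U(v) = 2*v² (U(v) = (2*v)*v = 2*v²)
U(t(5, -5))*147 + (s(-2)*6)*6 = (2*(3/2)²)*147 + (0*6)*6 = (2*(9/4))*147 + 0*6 = (9/2)*147 + 0 = 1323/2 + 0 = 1323/2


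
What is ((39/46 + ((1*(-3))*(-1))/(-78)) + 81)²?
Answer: 598340521/89401 ≈ 6692.8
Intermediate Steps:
((39/46 + ((1*(-3))*(-1))/(-78)) + 81)² = ((39*(1/46) - 3*(-1)*(-1/78)) + 81)² = ((39/46 + 3*(-1/78)) + 81)² = ((39/46 - 1/26) + 81)² = (242/299 + 81)² = (24461/299)² = 598340521/89401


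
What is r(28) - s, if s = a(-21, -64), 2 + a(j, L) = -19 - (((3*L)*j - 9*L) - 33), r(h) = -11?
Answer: 4585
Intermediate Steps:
a(j, L) = 12 + 9*L - 3*L*j (a(j, L) = -2 + (-19 - (((3*L)*j - 9*L) - 33)) = -2 + (-19 - ((3*L*j - 9*L) - 33)) = -2 + (-19 - ((-9*L + 3*L*j) - 33)) = -2 + (-19 - (-33 - 9*L + 3*L*j)) = -2 + (-19 + (33 + 9*L - 3*L*j)) = -2 + (14 + 9*L - 3*L*j) = 12 + 9*L - 3*L*j)
s = -4596 (s = 12 + 9*(-64) - 3*(-64)*(-21) = 12 - 576 - 4032 = -4596)
r(28) - s = -11 - 1*(-4596) = -11 + 4596 = 4585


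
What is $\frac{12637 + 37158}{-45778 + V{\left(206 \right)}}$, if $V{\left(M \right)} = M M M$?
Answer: $\frac{49795}{8696038} \approx 0.0057262$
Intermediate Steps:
$V{\left(M \right)} = M^{3}$ ($V{\left(M \right)} = M^{2} M = M^{3}$)
$\frac{12637 + 37158}{-45778 + V{\left(206 \right)}} = \frac{12637 + 37158}{-45778 + 206^{3}} = \frac{49795}{-45778 + 8741816} = \frac{49795}{8696038}$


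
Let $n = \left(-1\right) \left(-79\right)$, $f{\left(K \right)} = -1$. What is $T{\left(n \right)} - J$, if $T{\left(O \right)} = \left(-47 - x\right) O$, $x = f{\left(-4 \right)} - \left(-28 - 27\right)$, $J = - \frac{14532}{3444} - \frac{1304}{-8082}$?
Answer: $- \frac{1321296338}{165681} \approx -7974.9$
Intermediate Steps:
$J = - \frac{672361}{165681}$ ($J = \left(-14532\right) \frac{1}{3444} - - \frac{652}{4041} = - \frac{173}{41} + \frac{652}{4041} = - \frac{672361}{165681} \approx -4.0582$)
$n = 79$
$x = 54$ ($x = -1 - \left(-28 - 27\right) = -1 - -55 = -1 + 55 = 54$)
$T{\left(O \right)} = - 101 O$ ($T{\left(O \right)} = \left(-47 - 54\right) O = - 101 O$)
$T{\left(n \right)} - J = \left(-101\right) 79 - - \frac{672361}{165681} = -7979 + \frac{672361}{165681} = - \frac{1321296338}{165681}$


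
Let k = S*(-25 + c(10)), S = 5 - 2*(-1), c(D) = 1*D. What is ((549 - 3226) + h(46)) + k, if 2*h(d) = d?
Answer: -2759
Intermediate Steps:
h(d) = d/2
c(D) = D
S = 7 (S = 5 + 2 = 7)
k = -105 (k = 7*(-25 + 10) = 7*(-15) = -105)
((549 - 3226) + h(46)) + k = ((549 - 3226) + (½)*46) - 105 = (-2677 + 23) - 105 = -2654 - 105 = -2759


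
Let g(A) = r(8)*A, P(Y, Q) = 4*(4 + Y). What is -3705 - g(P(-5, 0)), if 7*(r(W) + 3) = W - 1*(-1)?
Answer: -25983/7 ≈ -3711.9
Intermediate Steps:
r(W) = -20/7 + W/7 (r(W) = -3 + (W - 1*(-1))/7 = -3 + (W + 1)/7 = -3 + (1 + W)/7 = -3 + (1/7 + W/7) = -20/7 + W/7)
P(Y, Q) = 16 + 4*Y
g(A) = -12*A/7 (g(A) = (-20/7 + (1/7)*8)*A = (-20/7 + 8/7)*A = -12*A/7)
-3705 - g(P(-5, 0)) = -3705 - (-12)*(16 + 4*(-5))/7 = -3705 - (-12)*(16 - 20)/7 = -3705 - (-12)*(-4)/7 = -3705 - 1*48/7 = -3705 - 48/7 = -25983/7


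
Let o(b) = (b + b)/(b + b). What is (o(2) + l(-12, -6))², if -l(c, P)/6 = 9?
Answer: 2809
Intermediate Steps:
o(b) = 1 (o(b) = (2*b)/((2*b)) = (2*b)*(1/(2*b)) = 1)
l(c, P) = -54 (l(c, P) = -6*9 = -54)
(o(2) + l(-12, -6))² = (1 - 54)² = (-53)² = 2809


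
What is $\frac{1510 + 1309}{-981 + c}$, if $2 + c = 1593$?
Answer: $\frac{2819}{610} \approx 4.6213$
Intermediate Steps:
$c = 1591$ ($c = -2 + 1593 = 1591$)
$\frac{1510 + 1309}{-981 + c} = \frac{1510 + 1309}{-981 + 1591} = \frac{2819}{610}$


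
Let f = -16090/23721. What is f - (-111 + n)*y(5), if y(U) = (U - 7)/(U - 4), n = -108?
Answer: -10405888/23721 ≈ -438.68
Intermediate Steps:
y(U) = (-7 + U)/(-4 + U)
f = -16090/23721 (f = -16090*1/23721 = -16090/23721 ≈ -0.67830)
f - (-111 + n)*y(5) = -16090/23721 - (-111 - 108)*(-7 + 5)/(-4 + 5) = -16090/23721 - (-219)*-2/1 = -16090/23721 - (-219)*1*(-2) = -16090/23721 - (-219)*(-2) = -16090/23721 - 1*438 = -16090/23721 - 438 = -10405888/23721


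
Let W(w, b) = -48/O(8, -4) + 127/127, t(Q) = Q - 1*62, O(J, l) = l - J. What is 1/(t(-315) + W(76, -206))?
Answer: -1/372 ≈ -0.0026882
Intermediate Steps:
t(Q) = -62 + Q (t(Q) = Q - 62 = -62 + Q)
W(w, b) = 5 (W(w, b) = -48/(-4 - 1*8) + 127/127 = -48/(-4 - 8) + 127*(1/127) = -48/(-12) + 1 = -48*(-1/12) + 1 = 4 + 1 = 5)
1/(t(-315) + W(76, -206)) = 1/((-62 - 315) + 5) = 1/(-377 + 5) = 1/(-372) = -1/372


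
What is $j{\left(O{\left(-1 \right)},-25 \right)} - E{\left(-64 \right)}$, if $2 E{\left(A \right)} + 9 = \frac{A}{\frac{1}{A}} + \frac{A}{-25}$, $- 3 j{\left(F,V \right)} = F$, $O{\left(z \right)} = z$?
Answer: $- \frac{306667}{150} \approx -2044.4$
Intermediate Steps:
$j{\left(F,V \right)} = - \frac{F}{3}$
$E{\left(A \right)} = - \frac{9}{2} + \frac{A^{2}}{2} - \frac{A}{50}$ ($E{\left(A \right)} = - \frac{9}{2} + \frac{\frac{A}{\frac{1}{A}} + \frac{A}{-25}}{2} = - \frac{9}{2} + \frac{A A + A \left(- \frac{1}{25}\right)}{2} = - \frac{9}{2} + \frac{A^{2} - \frac{A}{25}}{2} = - \frac{9}{2} + \left(\frac{A^{2}}{2} - \frac{A}{50}\right) = - \frac{9}{2} + \frac{A^{2}}{2} - \frac{A}{50}$)
$j{\left(O{\left(-1 \right)},-25 \right)} - E{\left(-64 \right)} = \left(- \frac{1}{3}\right) \left(-1\right) - \left(- \frac{9}{2} + \frac{\left(-64\right)^{2}}{2} - - \frac{32}{25}\right) = \frac{1}{3} - \left(- \frac{9}{2} + \frac{1}{2} \cdot 4096 + \frac{32}{25}\right) = \frac{1}{3} - \left(- \frac{9}{2} + 2048 + \frac{32}{25}\right) = \frac{1}{3} - \frac{102239}{50} = - \frac{306667}{150}$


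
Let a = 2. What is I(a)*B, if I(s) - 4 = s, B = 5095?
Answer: 30570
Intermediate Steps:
I(s) = 4 + s
I(a)*B = (4 + 2)*5095 = 6*5095 = 30570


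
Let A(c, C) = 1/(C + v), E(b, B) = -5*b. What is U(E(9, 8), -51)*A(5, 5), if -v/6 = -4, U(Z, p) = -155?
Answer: -155/29 ≈ -5.3448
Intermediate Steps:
v = 24 (v = -6*(-4) = 24)
A(c, C) = 1/(24 + C) (A(c, C) = 1/(C + 24) = 1/(24 + C))
U(E(9, 8), -51)*A(5, 5) = -155/(24 + 5) = -155/29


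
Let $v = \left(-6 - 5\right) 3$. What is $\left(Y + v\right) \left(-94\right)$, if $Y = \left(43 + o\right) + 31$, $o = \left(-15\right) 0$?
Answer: $-3854$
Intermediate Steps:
$o = 0$
$v = -33$ ($v = \left(-11\right) 3 = -33$)
$Y = 74$ ($Y = \left(43 + 0\right) + 31 = 43 + 31 = 74$)
$\left(Y + v\right) \left(-94\right) = \left(74 - 33\right) \left(-94\right) = 41 \left(-94\right) = -3854$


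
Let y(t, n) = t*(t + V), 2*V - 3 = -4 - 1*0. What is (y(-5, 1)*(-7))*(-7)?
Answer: 2695/2 ≈ 1347.5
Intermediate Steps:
V = -½ (V = 3/2 + (-4 - 1*0)/2 = 3/2 + (-4 + 0)/2 = 3/2 + (½)*(-4) = 3/2 - 2 = -½ ≈ -0.50000)
y(t, n) = t*(-½ + t) (y(t, n) = t*(t - ½) = t*(-½ + t))
(y(-5, 1)*(-7))*(-7) = (-5*(-½ - 5)*(-7))*(-7) = (-5*(-11/2)*(-7))*(-7) = ((55/2)*(-7))*(-7) = -385/2*(-7) = 2695/2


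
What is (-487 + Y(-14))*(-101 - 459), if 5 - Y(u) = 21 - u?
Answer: 289520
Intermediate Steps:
Y(u) = -16 + u (Y(u) = 5 - (21 - u) = 5 + (-21 + u) = -16 + u)
(-487 + Y(-14))*(-101 - 459) = (-487 + (-16 - 14))*(-101 - 459) = (-487 - 30)*(-560) = -517*(-560) = 289520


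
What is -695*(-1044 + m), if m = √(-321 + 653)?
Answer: 725580 - 1390*√83 ≈ 7.1292e+5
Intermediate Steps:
m = 2*√83 (m = √332 = 2*√83 ≈ 18.221)
-695*(-1044 + m) = -695*(-1044 + 2*√83) = 725580 - 1390*√83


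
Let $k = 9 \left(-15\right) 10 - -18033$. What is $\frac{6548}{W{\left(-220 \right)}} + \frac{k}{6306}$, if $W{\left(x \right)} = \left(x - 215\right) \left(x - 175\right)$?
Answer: $\frac{969282721}{361176150} \approx 2.6837$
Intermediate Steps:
$W{\left(x \right)} = \left(-215 + x\right) \left(-175 + x\right)$
$k = 16683$ ($k = \left(-135\right) 10 + 18033 = -1350 + 18033 = 16683$)
$\frac{6548}{W{\left(-220 \right)}} + \frac{k}{6306} = \frac{6548}{37625 + \left(-220\right)^{2} - -85800} + \frac{16683}{6306} = \frac{6548}{37625 + 48400 + 85800} + 16683 \cdot \frac{1}{6306} = \frac{6548}{171825} + \frac{5561}{2102} = \frac{969282721}{361176150}$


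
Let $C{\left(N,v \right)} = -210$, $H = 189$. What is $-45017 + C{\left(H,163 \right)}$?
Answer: $-45227$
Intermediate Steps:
$-45017 + C{\left(H,163 \right)} = -45017 - 210 = -45227$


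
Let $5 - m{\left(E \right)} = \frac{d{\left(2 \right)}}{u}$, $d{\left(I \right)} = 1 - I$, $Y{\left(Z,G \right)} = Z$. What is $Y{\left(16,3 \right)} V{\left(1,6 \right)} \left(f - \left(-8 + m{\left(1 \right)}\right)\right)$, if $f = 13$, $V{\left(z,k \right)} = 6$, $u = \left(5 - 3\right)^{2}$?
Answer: $1512$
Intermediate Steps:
$u = 4$ ($u = 2^{2} = 4$)
$m{\left(E \right)} = \frac{21}{4}$ ($m{\left(E \right)} = 5 - \frac{1 - 2}{4} = 5 - \left(1 - 2\right) \frac{1}{4} = 5 - \left(-1\right) \frac{1}{4} = 5 - - \frac{1}{4} = 5 + \frac{1}{4} = \frac{21}{4}$)
$Y{\left(16,3 \right)} V{\left(1,6 \right)} \left(f - \left(-8 + m{\left(1 \right)}\right)\right) = 16 \cdot 6 \left(13 + \left(8 - \frac{21}{4}\right)\right) = 16 \cdot 6 \left(13 + \frac{11}{4}\right) = 16 \cdot 6 \cdot \frac{63}{4} = 16 \cdot \frac{189}{2} = 1512$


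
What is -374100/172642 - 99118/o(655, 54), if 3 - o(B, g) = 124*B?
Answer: -6635674972/7010732657 ≈ -0.94650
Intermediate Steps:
o(B, g) = 3 - 124*B
-374100/172642 - 99118/o(655, 54) = -374100/172642 - 99118/(3 - 124*655) = -374100*1/172642 - 99118/(3 - 81220) = -187050/86321 - 99118/(-81217) = -187050/86321 - 99118*(-1/81217) = -187050/86321 + 99118/81217 = -6635674972/7010732657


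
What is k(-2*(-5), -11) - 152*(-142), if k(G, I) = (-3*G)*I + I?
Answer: 21903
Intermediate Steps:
k(G, I) = I - 3*G*I (k(G, I) = -3*G*I + I = I - 3*G*I)
k(-2*(-5), -11) - 152*(-142) = -11*(1 - (-6)*(-5)) - 152*(-142) = -11*(1 - 3*10) + 21584 = -11*(1 - 30) + 21584 = -11*(-29) + 21584 = 319 + 21584 = 21903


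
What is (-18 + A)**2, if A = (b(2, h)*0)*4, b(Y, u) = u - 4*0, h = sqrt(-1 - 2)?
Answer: 324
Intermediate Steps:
h = I*sqrt(3) (h = sqrt(-3) = I*sqrt(3) ≈ 1.732*I)
b(Y, u) = u (b(Y, u) = u + 0 = u)
A = 0 (A = ((I*sqrt(3))*0)*4 = 0*4 = 0)
(-18 + A)**2 = (-18 + 0)**2 = (-18)**2 = 324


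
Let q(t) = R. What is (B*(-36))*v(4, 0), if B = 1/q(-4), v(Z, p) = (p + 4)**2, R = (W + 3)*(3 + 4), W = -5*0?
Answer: -192/7 ≈ -27.429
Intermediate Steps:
W = 0
R = 21 (R = (0 + 3)*(3 + 4) = 3*7 = 21)
q(t) = 21
v(Z, p) = (4 + p)**2
B = 1/21 ≈ 0.047619
(B*(-36))*v(4, 0) = ((1/21)*(-36))*(4 + 0)**2 = -12/7*4**2 = -12/7*16 = -192/7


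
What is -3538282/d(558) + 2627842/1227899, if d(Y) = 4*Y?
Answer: -2169393793087/1370335284 ≈ -1583.1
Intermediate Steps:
-3538282/d(558) + 2627842/1227899 = -3538282/(4*558) + 2627842/1227899 = -3538282/2232 + 2627842*(1/1227899) = -3538282*1/2232 + 2627842/1227899 = -1769141/1116 + 2627842/1227899 = -2169393793087/1370335284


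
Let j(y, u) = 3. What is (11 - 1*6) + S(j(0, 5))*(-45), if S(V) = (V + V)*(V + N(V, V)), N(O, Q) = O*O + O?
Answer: -4045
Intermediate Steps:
N(O, Q) = O + O² (N(O, Q) = O² + O = O + O²)
S(V) = 2*V*(V + V*(1 + V)) (S(V) = (V + V)*(V + V*(1 + V)) = (2*V)*(V + V*(1 + V)) = 2*V*(V + V*(1 + V)))
(11 - 1*6) + S(j(0, 5))*(-45) = (11 - 1*6) + (2*3²*(2 + 3))*(-45) = (11 - 6) + (2*9*5)*(-45) = 5 + 90*(-45) = 5 - 4050 = -4045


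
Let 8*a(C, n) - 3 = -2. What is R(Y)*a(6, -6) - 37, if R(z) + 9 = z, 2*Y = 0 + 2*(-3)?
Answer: -77/2 ≈ -38.500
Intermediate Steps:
Y = -3 (Y = (0 + 2*(-3))/2 = (0 - 6)/2 = (½)*(-6) = -3)
a(C, n) = ⅛ (a(C, n) = 3/8 + (⅛)*(-2) = 3/8 - ¼ = ⅛)
R(z) = -9 + z
R(Y)*a(6, -6) - 37 = (-9 - 3)*(⅛) - 37 = -12*⅛ - 37 = -3/2 - 37 = -77/2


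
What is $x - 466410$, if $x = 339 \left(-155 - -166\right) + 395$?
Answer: $-462286$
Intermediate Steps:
$x = 4124$ ($x = 339 \left(-155 + 166\right) + 395 = 339 \cdot 11 + 395 = 3729 + 395 = 4124$)
$x - 466410 = 4124 - 466410 = -462286$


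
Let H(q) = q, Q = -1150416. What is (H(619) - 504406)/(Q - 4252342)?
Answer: 503787/5402758 ≈ 0.093246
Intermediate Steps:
(H(619) - 504406)/(Q - 4252342) = (619 - 504406)/(-1150416 - 4252342) = -503787/(-5402758) = -503787*(-1/5402758) = 503787/5402758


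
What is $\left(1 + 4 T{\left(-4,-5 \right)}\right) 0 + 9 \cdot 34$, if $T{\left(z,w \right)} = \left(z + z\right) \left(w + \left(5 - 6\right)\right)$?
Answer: $306$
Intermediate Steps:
$T{\left(z,w \right)} = 2 z \left(-1 + w\right)$ ($T{\left(z,w \right)} = 2 z \left(w + \left(5 - 6\right)\right) = 2 z \left(w - 1\right) = 2 z \left(-1 + w\right)$)
$\left(1 + 4 T{\left(-4,-5 \right)}\right) 0 + 9 \cdot 34 = \left(1 + 4 \cdot 2 \left(-4\right) \left(-1 - 5\right)\right) 0 + 9 \cdot 34 = \left(1 + 4 \cdot 2 \left(-4\right) \left(-6\right)\right) 0 + 306 = \left(1 + 4 \cdot 48\right) 0 + 306 = \left(1 + 192\right) 0 + 306 = 193 \cdot 0 + 306 = 0 + 306 = 306$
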